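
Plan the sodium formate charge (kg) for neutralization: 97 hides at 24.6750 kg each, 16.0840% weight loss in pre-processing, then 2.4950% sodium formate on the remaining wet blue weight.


Total_raw = N * avg_wt = 97 * 24.6750 = 2393.4750 kg
Substrate = Total_raw * (1 - loss/100) = 2393.4750 * (1 - 16.0840/100) = 2008.5085 kg
Neutralizer = Substrate * pct / 100 = 2008.5085 * 2.4950 / 100 = 50.1123 kg


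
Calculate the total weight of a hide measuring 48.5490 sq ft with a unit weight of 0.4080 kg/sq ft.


Formula: Weight = area * weight_per_sqft
Substituting: Weight = 48.5490 * 0.4080
Result: 19.8080 kg


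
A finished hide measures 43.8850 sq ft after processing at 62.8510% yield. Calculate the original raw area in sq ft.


Formula: raw = finished * 100 / yield
Substituting: raw = 43.8850 * 100 / 62.8510
Result: 69.8239 sq ft


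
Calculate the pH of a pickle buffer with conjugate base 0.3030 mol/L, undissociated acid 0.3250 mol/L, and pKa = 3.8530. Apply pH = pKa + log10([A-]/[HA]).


ratio = [A-] / [HA] = 0.3030 / 0.3250 = 0.9323
log10(ratio) = -0.0304407
pH = pKa + log10(ratio) = 3.8530 - 0.0304407 = 3.8226


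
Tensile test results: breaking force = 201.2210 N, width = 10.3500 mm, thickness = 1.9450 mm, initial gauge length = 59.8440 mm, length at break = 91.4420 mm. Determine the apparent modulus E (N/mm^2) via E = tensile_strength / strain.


TS = F / (w * t) = 201.2210 / (10.3500 * 1.9450) = 9.9957 N/mm^2
strain = (Lf - L0) / L0 = (91.4420 - 59.8440) / 59.8440 = 0.5280
E = TS / strain = 9.9957 / 0.5280 = 18.9310 N/mm^2


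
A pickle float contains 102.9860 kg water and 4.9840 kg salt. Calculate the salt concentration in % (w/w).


Formula: Conc = salt / (water + salt) * 100
Substituting: Conc = 4.9840 / (102.9860 + 4.9840) * 100
Result: 4.6161 %


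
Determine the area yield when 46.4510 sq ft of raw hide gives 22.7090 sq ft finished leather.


Formula: Yield = finished / raw * 100
Substituting: Yield = 22.7090 / 46.4510 * 100
Result: 48.8881 %


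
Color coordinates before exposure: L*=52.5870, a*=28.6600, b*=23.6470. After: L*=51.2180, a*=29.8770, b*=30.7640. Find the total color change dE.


dL = -1.3690, da = 1.2170, db = 7.1170
dE = sqrt((-1.3690)^2 + 1.2170^2 + 7.1170^2) = 7.3489


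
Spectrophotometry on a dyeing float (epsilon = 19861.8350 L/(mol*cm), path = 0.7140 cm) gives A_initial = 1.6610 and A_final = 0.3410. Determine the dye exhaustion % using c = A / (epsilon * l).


c_initial = A_i / (epsilon * l) = 1.6610 / (19861.8350 * 0.7140) = 1.1713e-04 mol/L
c_final = A_f / (epsilon * l) = 0.3410 / (19861.8350 * 0.7140) = 2.4046e-05 mol/L
Exhaustion = (c_initial - c_final) / c_initial * 100 = (1.1713e-04 - 2.4046e-05) / 1.1713e-04 * 100 = 79.4702 %


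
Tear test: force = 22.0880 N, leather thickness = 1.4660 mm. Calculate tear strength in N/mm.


Formula: Tear strength = force / thickness
Substituting: Tear strength = 22.0880 / 1.4660
Result: 15.0668 N/mm


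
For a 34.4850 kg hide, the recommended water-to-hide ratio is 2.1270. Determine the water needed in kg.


Formula: Water = hide_weight * ratio
Substituting: Water = 34.4850 * 2.1270
Result: 73.3496 kg


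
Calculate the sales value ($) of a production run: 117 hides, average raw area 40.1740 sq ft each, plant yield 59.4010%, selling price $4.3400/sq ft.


Raw_total = N * avg_area = 117 * 40.1740 = 4700.3580 sq ft
Finished = Raw_total * yield / 100 = 4700.3580 * 59.4010 / 100 = 2792.0597 sq ft
Value = Finished * price = 2792.0597 * 4.3400 = 12117.5389 $


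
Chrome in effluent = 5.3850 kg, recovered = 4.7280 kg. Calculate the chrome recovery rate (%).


Formula: Recovery = recovered / input * 100
Substituting: Recovery = 4.7280 / 5.3850 * 100
Result: 87.7994 %


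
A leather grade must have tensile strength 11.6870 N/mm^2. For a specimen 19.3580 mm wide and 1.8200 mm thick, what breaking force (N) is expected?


Formula: F = TS * w * t
Substituting: F = 11.6870 * 19.3580 * 1.8200
Result: 411.7512 N


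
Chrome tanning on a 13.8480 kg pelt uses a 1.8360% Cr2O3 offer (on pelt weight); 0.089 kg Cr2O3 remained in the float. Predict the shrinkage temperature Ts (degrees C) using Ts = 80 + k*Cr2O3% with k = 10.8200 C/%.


Offered = pelt * offer_pct / 100 = 13.8480 * 1.8360 / 100 = 0.2542 kg
Uptake = offered - residual = 0.2542 - 0.089 = 0.1652 kg
Cr2O3% on pelt = uptake / pelt * 100 = 0.1652 / 13.8480 * 100 = 1.1933 %
Ts = 80 + k * Cr2O3% = 80 + 10.8200 * 1.1933 = 92.9116 C


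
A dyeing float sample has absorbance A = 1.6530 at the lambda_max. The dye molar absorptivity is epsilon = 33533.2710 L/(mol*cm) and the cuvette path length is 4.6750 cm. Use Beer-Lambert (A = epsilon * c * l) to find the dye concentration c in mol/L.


Formula: c = A / (epsilon * l)
Substituting: c = 1.6530 / (33533.2710 * 4.6750)
Result: 1.0544e-05 mol/L


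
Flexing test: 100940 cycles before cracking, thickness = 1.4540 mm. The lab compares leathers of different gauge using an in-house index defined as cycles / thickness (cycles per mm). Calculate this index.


Formula: Index = cycles / thickness
Substituting: Index = 100940 / 1.4540
Result: 69422.2834 cycles/mm


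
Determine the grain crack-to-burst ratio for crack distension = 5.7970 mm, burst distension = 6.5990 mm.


Formula: Ratio = crack / burst
Substituting: Ratio = 5.7970 / 6.5990
Result: 0.8785


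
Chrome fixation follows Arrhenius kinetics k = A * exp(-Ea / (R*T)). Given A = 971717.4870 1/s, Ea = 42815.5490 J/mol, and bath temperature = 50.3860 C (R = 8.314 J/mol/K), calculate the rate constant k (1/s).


T_K = T_C + 273.15 = 50.3860 + 273.15 = 323.5360 K
exponent = -Ea / (R * T_K) = -42815.5490 / (8.314 * 323.5360) = -15.9173
k = A * exp(exponent) = 971717.4870 * exp(-15.9173) = 0.1188 1/s


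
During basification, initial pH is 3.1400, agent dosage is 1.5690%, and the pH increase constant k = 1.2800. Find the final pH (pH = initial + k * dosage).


Formula: pH_final = pH_initial + k * base_pct
Substituting: pH_final = 3.1400 + 1.2800 * 1.5690
Result: 5.1483


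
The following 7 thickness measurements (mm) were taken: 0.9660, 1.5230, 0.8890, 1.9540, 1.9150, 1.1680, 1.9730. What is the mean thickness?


Formula: Average = sum / n
Substituting: Average = 10.3880 / 7
Result: 1.4840 mm


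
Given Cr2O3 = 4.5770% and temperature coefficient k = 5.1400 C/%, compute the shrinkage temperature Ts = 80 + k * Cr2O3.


Formula: Ts = 80 + k * Cr2O3
Substituting: Ts = 80 + 5.1400 * 4.5770
Result: 103.5258 C


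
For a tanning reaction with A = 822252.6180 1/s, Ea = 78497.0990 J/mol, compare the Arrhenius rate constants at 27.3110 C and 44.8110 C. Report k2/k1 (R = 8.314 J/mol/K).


T1 = 27.3110 + 273.15 = 300.4610 K; T2 = 44.8110 + 273.15 = 317.9610 K
k1 = A * exp(-Ea/(R*T1)) = 822252.6180 * exp(-78497.0990/(8.314*300.4610)) = 1.8532e-08 1/s
k2 = A * exp(-Ea/(R*T2)) = 822252.6180 * exp(-78497.0990/(8.314*317.9610)) = 1.0448e-07 1/s
k2/k1 = 1.0448e-07 / 1.8532e-08 = 5.6378


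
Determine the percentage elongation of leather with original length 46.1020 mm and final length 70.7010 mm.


Formula: Elongation = (Lf - L0) / L0 * 100
Substituting: Elongation = (70.7010 - 46.1020) / 46.1020 * 100
Result: 53.3578 %


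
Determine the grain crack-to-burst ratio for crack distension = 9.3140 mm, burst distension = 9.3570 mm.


Formula: Ratio = crack / burst
Substituting: Ratio = 9.3140 / 9.3570
Result: 0.9954


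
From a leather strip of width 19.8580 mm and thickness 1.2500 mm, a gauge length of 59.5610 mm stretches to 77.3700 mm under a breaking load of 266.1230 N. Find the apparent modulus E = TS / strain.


TS = F / (w * t) = 266.1230 / (19.8580 * 1.2500) = 10.7210 N/mm^2
strain = (Lf - L0) / L0 = (77.3700 - 59.5610) / 59.5610 = 0.2990
E = TS / strain = 10.7210 / 0.2990 = 35.8558 N/mm^2


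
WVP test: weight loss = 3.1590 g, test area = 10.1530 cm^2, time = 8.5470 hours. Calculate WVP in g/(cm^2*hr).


Formula: WVP = loss / (area * time)
Substituting: WVP = 3.1590 / (10.1530 * 8.5470)
Result: 0.0364034 g/(cm^2*hr)


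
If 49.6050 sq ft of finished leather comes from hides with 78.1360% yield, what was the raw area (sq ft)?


Formula: raw = finished * 100 / yield
Substituting: raw = 49.6050 * 100 / 78.1360
Result: 63.4855 sq ft


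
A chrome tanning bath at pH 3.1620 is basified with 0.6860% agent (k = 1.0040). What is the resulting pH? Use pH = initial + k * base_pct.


Formula: pH_final = pH_initial + k * base_pct
Substituting: pH_final = 3.1620 + 1.0040 * 0.6860
Result: 3.8507


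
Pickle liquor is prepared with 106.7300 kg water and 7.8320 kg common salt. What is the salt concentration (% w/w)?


Formula: Conc = salt / (water + salt) * 100
Substituting: Conc = 7.8320 / (106.7300 + 7.8320) * 100
Result: 6.8365 %


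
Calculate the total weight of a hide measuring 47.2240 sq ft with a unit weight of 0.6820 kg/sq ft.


Formula: Weight = area * weight_per_sqft
Substituting: Weight = 47.2240 * 0.6820
Result: 32.2068 kg


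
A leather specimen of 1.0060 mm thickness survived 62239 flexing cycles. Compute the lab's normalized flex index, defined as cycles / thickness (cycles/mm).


Formula: Index = cycles / thickness
Substituting: Index = 62239 / 1.0060
Result: 61867.7932 cycles/mm


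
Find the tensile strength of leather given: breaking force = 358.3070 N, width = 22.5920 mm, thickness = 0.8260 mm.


Formula: TS = force / (width * thickness)
Substituting: TS = 358.3070 / (22.5920 * 0.8260)
Result: 19.2009 N/mm^2


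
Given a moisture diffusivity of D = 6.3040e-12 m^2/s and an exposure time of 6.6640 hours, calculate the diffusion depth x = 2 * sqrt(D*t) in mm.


t = 6.6640 hr * 3600 = 23990.4000 s
D * t = 6.3040e-12 * 23990.4000 = 1.5124e-07
x = 2 * sqrt(D*t) = 2 * sqrt(1.5124e-07) = 7.7778e-04 m = 0.7778 mm


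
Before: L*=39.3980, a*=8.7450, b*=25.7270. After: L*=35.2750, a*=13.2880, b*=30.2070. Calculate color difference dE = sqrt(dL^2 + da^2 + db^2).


dL = -4.1230, da = 4.5430, db = 4.4800
dE = sqrt((-4.1230)^2 + 4.5430^2 + 4.4800^2) = 7.5966


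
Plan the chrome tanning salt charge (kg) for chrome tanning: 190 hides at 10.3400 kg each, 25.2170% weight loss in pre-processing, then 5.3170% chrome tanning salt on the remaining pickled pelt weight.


Total_raw = N * avg_wt = 190 * 10.3400 = 1964.6000 kg
Substrate = Total_raw * (1 - loss/100) = 1964.6000 * (1 - 25.2170/100) = 1469.1868 kg
Chrome = Substrate * pct / 100 = 1469.1868 * 5.3170 / 100 = 78.1167 kg


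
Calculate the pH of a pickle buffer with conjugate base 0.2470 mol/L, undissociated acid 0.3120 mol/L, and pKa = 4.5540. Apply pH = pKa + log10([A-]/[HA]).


ratio = [A-] / [HA] = 0.2470 / 0.3120 = 0.7917
log10(ratio) = -0.1015
pH = pKa + log10(ratio) = 4.5540 - 0.1015 = 4.4525


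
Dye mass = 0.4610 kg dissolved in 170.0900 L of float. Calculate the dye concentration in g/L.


Formula: Conc = dye_mass(kg) / volume(L) * 1000
Substituting: Conc = 0.4610 / 170.0900 * 1000
Result: 2.7103 g/L


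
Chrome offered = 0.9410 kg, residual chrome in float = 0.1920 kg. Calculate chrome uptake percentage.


Formula: Uptake = (offered - residual) / offered * 100
Substituting: Uptake = (0.9410 - 0.1920) / 0.9410 * 100
Result: 79.5962 %


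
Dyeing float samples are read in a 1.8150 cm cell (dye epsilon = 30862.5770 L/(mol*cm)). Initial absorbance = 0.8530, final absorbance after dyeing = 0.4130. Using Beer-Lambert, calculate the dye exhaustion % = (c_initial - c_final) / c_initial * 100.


c_initial = A_i / (epsilon * l) = 0.8530 / (30862.5770 * 1.8150) = 1.5228e-05 mol/L
c_final = A_f / (epsilon * l) = 0.4130 / (30862.5770 * 1.8150) = 7.3729e-06 mol/L
Exhaustion = (c_initial - c_final) / c_initial * 100 = (1.5228e-05 - 7.3729e-06) / 1.5228e-05 * 100 = 51.5826 %


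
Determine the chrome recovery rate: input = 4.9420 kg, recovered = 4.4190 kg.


Formula: Recovery = recovered / input * 100
Substituting: Recovery = 4.4190 / 4.9420 * 100
Result: 89.4172 %


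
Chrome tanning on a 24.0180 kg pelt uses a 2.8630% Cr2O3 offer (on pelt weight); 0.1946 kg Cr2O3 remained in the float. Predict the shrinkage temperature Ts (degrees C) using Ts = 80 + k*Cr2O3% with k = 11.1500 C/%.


Offered = pelt * offer_pct / 100 = 24.0180 * 2.8630 / 100 = 0.6876 kg
Uptake = offered - residual = 0.6876 - 0.1946 = 0.4930 kg
Cr2O3% on pelt = uptake / pelt * 100 = 0.4930 / 24.0180 * 100 = 2.0528 %
Ts = 80 + k * Cr2O3% = 80 + 11.1500 * 2.0528 = 102.8884 C


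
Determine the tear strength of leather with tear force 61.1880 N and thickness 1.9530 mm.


Formula: Tear strength = force / thickness
Substituting: Tear strength = 61.1880 / 1.9530
Result: 31.3303 N/mm


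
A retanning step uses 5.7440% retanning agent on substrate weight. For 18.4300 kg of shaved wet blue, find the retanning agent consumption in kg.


Formula: Retan = substrate * pct / 100
Substituting: Retan = 18.4300 * 5.7440 / 100
Result: 1.0586 kg


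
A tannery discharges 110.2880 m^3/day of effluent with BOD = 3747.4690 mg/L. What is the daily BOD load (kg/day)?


Formula: BOD_load = volume * conc / 1000
Substituting: BOD_load = 110.2880 * 3747.4690 / 1000
Result: 413.3009 kg/day


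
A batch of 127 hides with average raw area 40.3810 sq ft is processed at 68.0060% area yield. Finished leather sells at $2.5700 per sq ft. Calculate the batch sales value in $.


Raw_total = N * avg_area = 127 * 40.3810 = 5128.3870 sq ft
Finished = Raw_total * yield / 100 = 5128.3870 * 68.0060 / 100 = 3487.6109 sq ft
Value = Finished * price = 3487.6109 * 2.5700 = 8963.1599 $


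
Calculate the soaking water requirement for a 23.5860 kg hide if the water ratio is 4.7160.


Formula: Water = hide_weight * ratio
Substituting: Water = 23.5860 * 4.7160
Result: 111.2316 kg


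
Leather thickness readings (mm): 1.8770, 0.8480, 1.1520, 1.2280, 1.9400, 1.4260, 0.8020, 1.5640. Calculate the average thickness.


Formula: Average = sum / n
Substituting: Average = 10.8370 / 8
Result: 1.3546 mm


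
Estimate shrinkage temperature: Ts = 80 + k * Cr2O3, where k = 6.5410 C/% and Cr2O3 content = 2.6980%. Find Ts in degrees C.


Formula: Ts = 80 + k * Cr2O3
Substituting: Ts = 80 + 6.5410 * 2.6980
Result: 97.6476 C


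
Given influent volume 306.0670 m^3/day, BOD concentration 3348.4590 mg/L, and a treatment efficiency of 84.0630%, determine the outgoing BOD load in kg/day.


Load_in = volume * conc / 1000 = 306.0670 * 3348.4590 / 1000 = 1024.8528 kg/day
Removed = Load_in * eff / 100 = 1024.8528 * 84.0630 / 100 = 861.5220 kg/day
Load_out = Load_in - Removed = 1024.8528 - 861.5220 = 163.3308 kg/day


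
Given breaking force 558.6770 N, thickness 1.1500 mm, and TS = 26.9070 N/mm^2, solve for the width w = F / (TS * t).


Formula: w = F / (TS * t)
Substituting: w = 558.6770 / (26.9070 * 1.1500)
Result: 18.0550 mm


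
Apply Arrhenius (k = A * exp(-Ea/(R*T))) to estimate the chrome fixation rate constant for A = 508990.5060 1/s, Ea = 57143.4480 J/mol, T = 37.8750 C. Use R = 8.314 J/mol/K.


T_K = T_C + 273.15 = 37.8750 + 273.15 = 311.0250 K
exponent = -Ea / (R * T_K) = -57143.4480 / (8.314 * 311.0250) = -22.0984
k = A * exp(exponent) = 508990.5060 * exp(-22.0984) = 1.2867e-04 1/s


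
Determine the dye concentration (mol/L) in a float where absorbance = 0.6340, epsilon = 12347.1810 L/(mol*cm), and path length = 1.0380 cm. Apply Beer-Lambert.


Formula: c = A / (epsilon * l)
Substituting: c = 0.6340 / (12347.1810 * 1.0380)
Result: 4.9468e-05 mol/L


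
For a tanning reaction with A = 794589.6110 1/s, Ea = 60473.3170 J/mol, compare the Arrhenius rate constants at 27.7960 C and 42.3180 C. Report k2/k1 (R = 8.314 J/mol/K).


T1 = 27.7960 + 273.15 = 300.9460 K; T2 = 42.3180 + 273.15 = 315.4680 K
k1 = A * exp(-Ea/(R*T1)) = 794589.6110 * exp(-60473.3170/(8.314*300.9460)) = 2.5323e-05 1/s
k2 = A * exp(-Ea/(R*T2)) = 794589.6110 * exp(-60473.3170/(8.314*315.4680)) = 7.7040e-05 1/s
k2/k1 = 7.7040e-05 / 2.5323e-05 = 3.0422


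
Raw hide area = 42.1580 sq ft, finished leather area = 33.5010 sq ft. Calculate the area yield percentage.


Formula: Yield = finished / raw * 100
Substituting: Yield = 33.5010 / 42.1580 * 100
Result: 79.4653 %


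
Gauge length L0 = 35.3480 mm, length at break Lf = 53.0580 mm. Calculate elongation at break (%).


Formula: Elongation = (Lf - L0) / L0 * 100
Substituting: Elongation = (53.0580 - 35.3480) / 35.3480 * 100
Result: 50.1018 %


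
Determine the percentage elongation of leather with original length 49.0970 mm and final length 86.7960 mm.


Formula: Elongation = (Lf - L0) / L0 * 100
Substituting: Elongation = (86.7960 - 49.0970) / 49.0970 * 100
Result: 76.7847 %


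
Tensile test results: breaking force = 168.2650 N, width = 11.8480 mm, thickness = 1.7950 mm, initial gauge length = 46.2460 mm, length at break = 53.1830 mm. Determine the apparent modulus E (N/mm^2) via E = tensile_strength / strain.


TS = F / (w * t) = 168.2650 / (11.8480 * 1.7950) = 7.9120 N/mm^2
strain = (Lf - L0) / L0 = (53.1830 - 46.2460) / 46.2460 = 0.1500
E = TS / strain = 7.9120 / 0.1500 = 52.7457 N/mm^2


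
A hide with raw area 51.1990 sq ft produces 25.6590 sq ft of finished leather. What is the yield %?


Formula: Yield = finished / raw * 100
Substituting: Yield = 25.6590 / 51.1990 * 100
Result: 50.1162 %


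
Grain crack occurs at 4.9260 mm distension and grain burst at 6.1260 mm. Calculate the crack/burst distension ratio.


Formula: Ratio = crack / burst
Substituting: Ratio = 4.9260 / 6.1260
Result: 0.8041


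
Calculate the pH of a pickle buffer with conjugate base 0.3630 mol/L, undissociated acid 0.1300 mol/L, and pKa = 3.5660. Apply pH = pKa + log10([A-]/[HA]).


ratio = [A-] / [HA] = 0.3630 / 0.1300 = 2.7923
log10(ratio) = 0.4460
pH = pKa + log10(ratio) = 3.5660 + 0.4460 = 4.0120


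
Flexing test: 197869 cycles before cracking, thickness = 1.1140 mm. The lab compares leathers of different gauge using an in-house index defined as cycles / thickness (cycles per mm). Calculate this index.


Formula: Index = cycles / thickness
Substituting: Index = 197869 / 1.1140
Result: 177620.2873 cycles/mm


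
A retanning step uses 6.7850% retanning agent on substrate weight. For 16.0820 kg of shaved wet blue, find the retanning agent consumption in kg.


Formula: Retan = substrate * pct / 100
Substituting: Retan = 16.0820 * 6.7850 / 100
Result: 1.0912 kg


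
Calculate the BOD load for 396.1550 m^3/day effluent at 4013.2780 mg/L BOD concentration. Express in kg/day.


Formula: BOD_load = volume * conc / 1000
Substituting: BOD_load = 396.1550 * 4013.2780 / 1000
Result: 1589.8801 kg/day


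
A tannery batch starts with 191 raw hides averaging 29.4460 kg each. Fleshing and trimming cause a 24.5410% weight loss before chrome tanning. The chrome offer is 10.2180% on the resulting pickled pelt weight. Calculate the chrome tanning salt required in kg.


Total_raw = N * avg_wt = 191 * 29.4460 = 5624.1860 kg
Substrate = Total_raw * (1 - loss/100) = 5624.1860 * (1 - 24.5410/100) = 4243.9545 kg
Chrome = Substrate * pct / 100 = 4243.9545 * 10.2180 / 100 = 433.6473 kg


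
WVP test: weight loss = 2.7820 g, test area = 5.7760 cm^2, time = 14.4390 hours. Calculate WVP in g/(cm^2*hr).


Formula: WVP = loss / (area * time)
Substituting: WVP = 2.7820 / (5.7760 * 14.4390)
Result: 0.0333574 g/(cm^2*hr)


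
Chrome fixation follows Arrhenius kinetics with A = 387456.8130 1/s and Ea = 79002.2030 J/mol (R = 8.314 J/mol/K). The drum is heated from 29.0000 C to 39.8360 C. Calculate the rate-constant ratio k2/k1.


T1 = 29.0000 + 273.15 = 302.1500 K; T2 = 39.8360 + 273.15 = 312.9860 K
k1 = A * exp(-Ea/(R*T1)) = 387456.8130 * exp(-79002.2030/(8.314*302.1500)) = 8.5134e-09 1/s
k2 = A * exp(-Ea/(R*T2)) = 387456.8130 * exp(-79002.2030/(8.314*312.9860)) = 2.5291e-08 1/s
k2/k1 = 2.5291e-08 / 8.5134e-09 = 2.9707


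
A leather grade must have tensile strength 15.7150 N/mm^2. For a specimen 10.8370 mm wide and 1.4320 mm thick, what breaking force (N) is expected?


Formula: F = TS * w * t
Substituting: F = 15.7150 * 10.8370 * 1.4320
Result: 243.8745 N


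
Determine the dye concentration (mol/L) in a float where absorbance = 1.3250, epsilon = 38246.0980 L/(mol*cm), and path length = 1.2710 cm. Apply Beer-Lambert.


Formula: c = A / (epsilon * l)
Substituting: c = 1.3250 / (38246.0980 * 1.2710)
Result: 2.7257e-05 mol/L


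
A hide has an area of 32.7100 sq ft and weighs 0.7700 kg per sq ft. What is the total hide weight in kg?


Formula: Weight = area * weight_per_sqft
Substituting: Weight = 32.7100 * 0.7700
Result: 25.1867 kg


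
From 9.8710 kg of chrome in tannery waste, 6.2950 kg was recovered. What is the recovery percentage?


Formula: Recovery = recovered / input * 100
Substituting: Recovery = 6.2950 / 9.8710 * 100
Result: 63.7727 %


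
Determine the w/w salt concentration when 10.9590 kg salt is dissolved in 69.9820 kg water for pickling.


Formula: Conc = salt / (water + salt) * 100
Substituting: Conc = 10.9590 / (69.9820 + 10.9590) * 100
Result: 13.5395 %


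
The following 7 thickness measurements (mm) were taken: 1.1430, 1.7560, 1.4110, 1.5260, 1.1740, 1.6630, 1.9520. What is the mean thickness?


Formula: Average = sum / n
Substituting: Average = 10.6250 / 7
Result: 1.5179 mm


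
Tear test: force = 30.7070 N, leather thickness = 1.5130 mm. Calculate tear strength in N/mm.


Formula: Tear strength = force / thickness
Substituting: Tear strength = 30.7070 / 1.5130
Result: 20.2954 N/mm


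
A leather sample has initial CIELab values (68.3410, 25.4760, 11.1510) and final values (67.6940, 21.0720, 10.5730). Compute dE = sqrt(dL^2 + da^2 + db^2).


dL = -0.6470, da = -4.4040, db = -0.5780
dE = sqrt((-0.6470)^2 + (-4.4040)^2 + (-0.5780)^2) = 4.4886


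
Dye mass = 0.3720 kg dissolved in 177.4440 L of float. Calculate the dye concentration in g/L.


Formula: Conc = dye_mass(kg) / volume(L) * 1000
Substituting: Conc = 0.3720 / 177.4440 * 1000
Result: 2.0964 g/L


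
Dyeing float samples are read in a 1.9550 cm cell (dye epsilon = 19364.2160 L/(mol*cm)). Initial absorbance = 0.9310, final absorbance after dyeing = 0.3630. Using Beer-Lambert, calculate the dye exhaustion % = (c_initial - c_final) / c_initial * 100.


c_initial = A_i / (epsilon * l) = 0.9310 / (19364.2160 * 1.9550) = 2.4593e-05 mol/L
c_final = A_f / (epsilon * l) = 0.3630 / (19364.2160 * 1.9550) = 9.5887e-06 mol/L
Exhaustion = (c_initial - c_final) / c_initial * 100 = (2.4593e-05 - 9.5887e-06) / 2.4593e-05 * 100 = 61.0097 %


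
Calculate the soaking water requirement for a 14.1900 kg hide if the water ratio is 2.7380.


Formula: Water = hide_weight * ratio
Substituting: Water = 14.1900 * 2.7380
Result: 38.8522 kg


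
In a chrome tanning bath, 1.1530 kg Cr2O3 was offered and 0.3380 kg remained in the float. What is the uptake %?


Formula: Uptake = (offered - residual) / offered * 100
Substituting: Uptake = (1.1530 - 0.3380) / 1.1530 * 100
Result: 70.6852 %


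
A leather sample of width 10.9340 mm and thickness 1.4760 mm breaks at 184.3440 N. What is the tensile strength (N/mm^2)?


Formula: TS = force / (width * thickness)
Substituting: TS = 184.3440 / (10.9340 * 1.4760)
Result: 11.4226 N/mm^2


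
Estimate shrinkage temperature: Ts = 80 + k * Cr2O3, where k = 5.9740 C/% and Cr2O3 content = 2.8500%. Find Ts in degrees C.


Formula: Ts = 80 + k * Cr2O3
Substituting: Ts = 80 + 5.9740 * 2.8500
Result: 97.0259 C


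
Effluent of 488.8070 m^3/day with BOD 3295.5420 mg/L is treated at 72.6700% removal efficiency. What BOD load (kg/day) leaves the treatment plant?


Load_in = volume * conc / 1000 = 488.8070 * 3295.5420 / 1000 = 1610.8840 kg/day
Removed = Load_in * eff / 100 = 1610.8840 * 72.6700 / 100 = 1170.6294 kg/day
Load_out = Load_in - Removed = 1610.8840 - 1170.6294 = 440.2546 kg/day


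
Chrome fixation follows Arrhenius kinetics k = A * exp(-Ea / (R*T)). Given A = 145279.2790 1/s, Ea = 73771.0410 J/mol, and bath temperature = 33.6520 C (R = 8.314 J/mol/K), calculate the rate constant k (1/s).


T_K = T_C + 273.15 = 33.6520 + 273.15 = 306.8020 K
exponent = -Ea / (R * T_K) = -73771.0410 / (8.314 * 306.8020) = -28.9213
k = A * exp(exponent) = 145279.2790 * exp(-28.9213) = 3.9980e-08 1/s


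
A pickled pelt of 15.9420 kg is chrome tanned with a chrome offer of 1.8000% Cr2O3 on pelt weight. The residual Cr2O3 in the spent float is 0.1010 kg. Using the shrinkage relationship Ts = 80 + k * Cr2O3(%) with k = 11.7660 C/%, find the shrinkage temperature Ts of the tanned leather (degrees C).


Offered = pelt * offer_pct / 100 = 15.9420 * 1.8000 / 100 = 0.2870 kg
Uptake = offered - residual = 0.2870 - 0.1010 = 0.1860 kg
Cr2O3% on pelt = uptake / pelt * 100 = 0.1860 / 15.9420 * 100 = 1.1665 %
Ts = 80 + k * Cr2O3% = 80 + 11.7660 * 1.1665 = 93.7245 C


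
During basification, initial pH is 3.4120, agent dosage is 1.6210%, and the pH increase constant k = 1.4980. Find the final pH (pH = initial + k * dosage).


Formula: pH_final = pH_initial + k * base_pct
Substituting: pH_final = 3.4120 + 1.4980 * 1.6210
Result: 5.8403


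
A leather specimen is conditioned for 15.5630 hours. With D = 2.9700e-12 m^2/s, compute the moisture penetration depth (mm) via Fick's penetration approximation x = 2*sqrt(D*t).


t = 15.5630 hr * 3600 = 56026.8000 s
D * t = 2.9700e-12 * 56026.8000 = 1.6640e-07
x = 2 * sqrt(D*t) = 2 * sqrt(1.6640e-07) = 8.1584e-04 m = 0.8158 mm


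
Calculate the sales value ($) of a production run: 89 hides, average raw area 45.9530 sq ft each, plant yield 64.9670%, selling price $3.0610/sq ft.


Raw_total = N * avg_area = 89 * 45.9530 = 4089.8170 sq ft
Finished = Raw_total * yield / 100 = 4089.8170 * 64.9670 / 100 = 2657.0314 sq ft
Value = Finished * price = 2657.0314 * 3.0610 = 8133.1731 $


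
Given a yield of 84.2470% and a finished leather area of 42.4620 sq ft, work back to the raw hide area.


Formula: raw = finished * 100 / yield
Substituting: raw = 42.4620 * 100 / 84.2470
Result: 50.4018 sq ft


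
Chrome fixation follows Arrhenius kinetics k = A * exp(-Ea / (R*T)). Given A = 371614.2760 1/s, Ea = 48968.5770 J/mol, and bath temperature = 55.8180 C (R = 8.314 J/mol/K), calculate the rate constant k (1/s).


T_K = T_C + 273.15 = 55.8180 + 273.15 = 328.9680 K
exponent = -Ea / (R * T_K) = -48968.5770 / (8.314 * 328.9680) = -17.9042
k = A * exp(exponent) = 371614.2760 * exp(-17.9042) = 0.00622898 1/s


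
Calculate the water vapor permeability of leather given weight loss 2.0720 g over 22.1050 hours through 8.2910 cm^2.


Formula: WVP = loss / (area * time)
Substituting: WVP = 2.0720 / (8.2910 * 22.1050)
Result: 0.0113056 g/(cm^2*hr)


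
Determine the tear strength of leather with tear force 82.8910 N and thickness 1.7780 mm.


Formula: Tear strength = force / thickness
Substituting: Tear strength = 82.8910 / 1.7780
Result: 46.6204 N/mm


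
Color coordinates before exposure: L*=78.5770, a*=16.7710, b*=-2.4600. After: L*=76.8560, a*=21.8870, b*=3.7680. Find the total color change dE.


dL = -1.7210, da = 5.1160, db = 6.2280
dE = sqrt((-1.7210)^2 + 5.1160^2 + 6.2280^2) = 8.2416


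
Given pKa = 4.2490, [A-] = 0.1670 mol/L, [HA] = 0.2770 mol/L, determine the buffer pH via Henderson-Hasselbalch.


ratio = [A-] / [HA] = 0.1670 / 0.2770 = 0.6029
log10(ratio) = -0.2198
pH = pKa + log10(ratio) = 4.2490 - 0.2198 = 4.0292


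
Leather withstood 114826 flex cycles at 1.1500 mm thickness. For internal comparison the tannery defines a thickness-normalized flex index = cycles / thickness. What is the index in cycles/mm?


Formula: Index = cycles / thickness
Substituting: Index = 114826 / 1.1500
Result: 99848.6957 cycles/mm


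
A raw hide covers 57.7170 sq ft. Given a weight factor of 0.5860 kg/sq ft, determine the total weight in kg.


Formula: Weight = area * weight_per_sqft
Substituting: Weight = 57.7170 * 0.5860
Result: 33.8222 kg


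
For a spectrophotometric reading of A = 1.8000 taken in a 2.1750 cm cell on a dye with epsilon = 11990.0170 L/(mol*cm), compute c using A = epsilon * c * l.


Formula: c = A / (epsilon * l)
Substituting: c = 1.8000 / (11990.0170 * 2.1750)
Result: 6.9023e-05 mol/L


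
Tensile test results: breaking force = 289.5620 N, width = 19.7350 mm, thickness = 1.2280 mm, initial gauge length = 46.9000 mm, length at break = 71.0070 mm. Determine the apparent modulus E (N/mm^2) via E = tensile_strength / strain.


TS = F / (w * t) = 289.5620 / (19.7350 * 1.2280) = 11.9483 N/mm^2
strain = (Lf - L0) / L0 = (71.0070 - 46.9000) / 46.9000 = 0.5140
E = TS / strain = 11.9483 / 0.5140 = 23.2453 N/mm^2


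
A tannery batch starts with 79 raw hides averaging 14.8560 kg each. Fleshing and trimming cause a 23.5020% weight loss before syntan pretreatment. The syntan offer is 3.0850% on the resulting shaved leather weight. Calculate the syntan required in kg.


Total_raw = N * avg_wt = 79 * 14.8560 = 1173.6240 kg
Substrate = Total_raw * (1 - loss/100) = 1173.6240 * (1 - 23.5020/100) = 897.7989 kg
Syntan = Substrate * pct / 100 = 897.7989 * 3.0850 / 100 = 27.6971 kg


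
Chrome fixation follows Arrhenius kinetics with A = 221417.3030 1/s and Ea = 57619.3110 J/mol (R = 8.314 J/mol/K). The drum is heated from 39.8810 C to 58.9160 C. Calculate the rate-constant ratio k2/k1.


T1 = 39.8810 + 273.15 = 313.0310 K; T2 = 58.9160 + 273.15 = 332.0660 K
k1 = A * exp(-Ea/(R*T1)) = 221417.3030 * exp(-57619.3110/(8.314*313.0310)) = 5.3714e-05 1/s
k2 = A * exp(-Ea/(R*T2)) = 221417.3030 * exp(-57619.3110/(8.314*332.0660)) = 1.9110e-04 1/s
k2/k1 = 1.9110e-04 / 5.3714e-05 = 3.5577


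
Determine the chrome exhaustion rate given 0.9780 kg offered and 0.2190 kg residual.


Formula: Uptake = (offered - residual) / offered * 100
Substituting: Uptake = (0.9780 - 0.2190) / 0.9780 * 100
Result: 77.6074 %


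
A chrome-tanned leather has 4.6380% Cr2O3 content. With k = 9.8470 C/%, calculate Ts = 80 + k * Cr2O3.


Formula: Ts = 80 + k * Cr2O3
Substituting: Ts = 80 + 9.8470 * 4.6380
Result: 125.6704 C


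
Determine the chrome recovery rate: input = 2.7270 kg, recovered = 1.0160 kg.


Formula: Recovery = recovered / input * 100
Substituting: Recovery = 1.0160 / 2.7270 * 100
Result: 37.2571 %


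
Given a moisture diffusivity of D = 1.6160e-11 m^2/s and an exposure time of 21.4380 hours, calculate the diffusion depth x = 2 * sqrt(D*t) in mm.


t = 21.4380 hr * 3600 = 77176.8000 s
D * t = 1.6160e-11 * 77176.8000 = 1.2472e-06
x = 2 * sqrt(D*t) = 2 * sqrt(1.2472e-06) = 0.00223354 m = 2.2335 mm


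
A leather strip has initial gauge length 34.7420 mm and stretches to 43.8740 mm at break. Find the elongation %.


Formula: Elongation = (Lf - L0) / L0 * 100
Substituting: Elongation = (43.8740 - 34.7420) / 34.7420 * 100
Result: 26.2852 %


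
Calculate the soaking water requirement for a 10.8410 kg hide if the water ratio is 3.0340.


Formula: Water = hide_weight * ratio
Substituting: Water = 10.8410 * 3.0340
Result: 32.8916 kg


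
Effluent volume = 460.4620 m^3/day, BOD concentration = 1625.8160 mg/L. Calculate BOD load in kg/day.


Formula: BOD_load = volume * conc / 1000
Substituting: BOD_load = 460.4620 * 1625.8160 / 1000
Result: 748.6265 kg/day


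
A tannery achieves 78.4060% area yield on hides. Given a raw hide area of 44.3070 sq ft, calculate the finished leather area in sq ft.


Formula: finished = raw * yield / 100
Substituting: finished = 44.3070 * 78.4060 / 100
Result: 34.7393 sq ft


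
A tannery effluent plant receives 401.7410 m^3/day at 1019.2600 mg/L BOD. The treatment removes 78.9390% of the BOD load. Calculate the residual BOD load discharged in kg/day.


Load_in = volume * conc / 1000 = 401.7410 * 1019.2600 / 1000 = 409.4785 kg/day
Removed = Load_in * eff / 100 = 409.4785 * 78.9390 / 100 = 323.2383 kg/day
Load_out = Load_in - Removed = 409.4785 - 323.2383 = 86.2403 kg/day


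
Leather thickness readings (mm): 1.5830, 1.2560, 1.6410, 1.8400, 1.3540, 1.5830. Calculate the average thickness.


Formula: Average = sum / n
Substituting: Average = 9.2570 / 6
Result: 1.5428 mm


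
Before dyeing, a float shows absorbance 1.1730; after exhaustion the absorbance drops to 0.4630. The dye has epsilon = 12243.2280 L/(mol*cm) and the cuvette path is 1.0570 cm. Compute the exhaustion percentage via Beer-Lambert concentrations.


c_initial = A_i / (epsilon * l) = 1.1730 / (12243.2280 * 1.0570) = 9.0642e-05 mol/L
c_final = A_f / (epsilon * l) = 0.4630 / (12243.2280 * 1.0570) = 3.5778e-05 mol/L
Exhaustion = (c_initial - c_final) / c_initial * 100 = (9.0642e-05 - 3.5778e-05) / 9.0642e-05 * 100 = 60.5286 %


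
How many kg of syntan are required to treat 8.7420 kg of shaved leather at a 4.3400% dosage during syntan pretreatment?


Formula: Syntan = substrate * pct / 100
Substituting: Syntan = 8.7420 * 4.3400 / 100
Result: 0.3794 kg


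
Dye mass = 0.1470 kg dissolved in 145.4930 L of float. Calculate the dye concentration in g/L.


Formula: Conc = dye_mass(kg) / volume(L) * 1000
Substituting: Conc = 0.1470 / 145.4930 * 1000
Result: 1.0104 g/L


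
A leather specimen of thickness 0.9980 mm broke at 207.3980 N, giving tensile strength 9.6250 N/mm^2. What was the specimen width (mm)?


Formula: w = F / (TS * t)
Substituting: w = 207.3980 / (9.6250 * 0.9980)
Result: 21.5910 mm


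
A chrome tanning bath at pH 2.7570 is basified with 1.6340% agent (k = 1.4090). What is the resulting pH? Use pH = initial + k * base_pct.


Formula: pH_final = pH_initial + k * base_pct
Substituting: pH_final = 2.7570 + 1.4090 * 1.6340
Result: 5.0593


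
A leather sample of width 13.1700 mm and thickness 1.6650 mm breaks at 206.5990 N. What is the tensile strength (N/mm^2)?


Formula: TS = force / (width * thickness)
Substituting: TS = 206.5990 / (13.1700 * 1.6650)
Result: 9.4217 N/mm^2


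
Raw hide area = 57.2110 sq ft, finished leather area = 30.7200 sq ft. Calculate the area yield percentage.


Formula: Yield = finished / raw * 100
Substituting: Yield = 30.7200 / 57.2110 * 100
Result: 53.6960 %


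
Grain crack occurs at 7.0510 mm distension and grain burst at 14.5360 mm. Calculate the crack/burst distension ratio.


Formula: Ratio = crack / burst
Substituting: Ratio = 7.0510 / 14.5360
Result: 0.4851


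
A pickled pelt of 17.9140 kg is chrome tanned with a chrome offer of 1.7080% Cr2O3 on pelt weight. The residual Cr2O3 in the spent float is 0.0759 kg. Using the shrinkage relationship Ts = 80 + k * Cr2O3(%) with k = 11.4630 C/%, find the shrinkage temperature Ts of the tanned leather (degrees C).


Offered = pelt * offer_pct / 100 = 17.9140 * 1.7080 / 100 = 0.3060 kg
Uptake = offered - residual = 0.3060 - 0.0759 = 0.2301 kg
Cr2O3% on pelt = uptake / pelt * 100 = 0.2301 / 17.9140 * 100 = 1.2843 %
Ts = 80 + k * Cr2O3% = 80 + 11.4630 * 1.2843 = 94.7220 C


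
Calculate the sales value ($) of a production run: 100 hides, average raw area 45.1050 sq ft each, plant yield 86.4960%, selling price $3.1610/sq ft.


Raw_total = N * avg_area = 100 * 45.1050 = 4510.5000 sq ft
Finished = Raw_total * yield / 100 = 4510.5000 * 86.4960 / 100 = 3901.4021 sq ft
Value = Finished * price = 3901.4021 * 3.1610 = 12332.3320 $


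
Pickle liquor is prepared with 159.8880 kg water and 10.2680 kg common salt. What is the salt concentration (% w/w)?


Formula: Conc = salt / (water + salt) * 100
Substituting: Conc = 10.2680 / (159.8880 + 10.2680) * 100
Result: 6.0345 %


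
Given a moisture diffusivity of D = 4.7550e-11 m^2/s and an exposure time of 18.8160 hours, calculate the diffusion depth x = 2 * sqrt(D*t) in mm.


t = 18.8160 hr * 3600 = 67737.6000 s
D * t = 4.7550e-11 * 67737.6000 = 3.2209e-06
x = 2 * sqrt(D*t) = 2 * sqrt(3.2209e-06) = 0.00358939 m = 3.5894 mm


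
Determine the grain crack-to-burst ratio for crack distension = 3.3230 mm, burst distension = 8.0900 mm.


Formula: Ratio = crack / burst
Substituting: Ratio = 3.3230 / 8.0900
Result: 0.4108


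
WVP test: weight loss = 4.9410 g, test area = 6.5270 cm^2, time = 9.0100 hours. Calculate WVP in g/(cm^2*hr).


Formula: WVP = loss / (area * time)
Substituting: WVP = 4.9410 / (6.5270 * 9.0100)
Result: 0.0840188 g/(cm^2*hr)


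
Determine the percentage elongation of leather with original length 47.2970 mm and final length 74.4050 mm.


Formula: Elongation = (Lf - L0) / L0 * 100
Substituting: Elongation = (74.4050 - 47.2970) / 47.2970 * 100
Result: 57.3144 %


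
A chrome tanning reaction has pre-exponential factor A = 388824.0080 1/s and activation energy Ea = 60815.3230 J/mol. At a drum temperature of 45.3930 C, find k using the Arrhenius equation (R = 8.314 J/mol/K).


T_K = T_C + 273.15 = 45.3930 + 273.15 = 318.5430 K
exponent = -Ea / (R * T_K) = -60815.3230 / (8.314 * 318.5430) = -22.9633
k = A * exp(exponent) = 388824.0080 * exp(-22.9633) = 4.1391e-05 1/s


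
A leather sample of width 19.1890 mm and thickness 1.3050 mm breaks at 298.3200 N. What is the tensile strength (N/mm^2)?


Formula: TS = force / (width * thickness)
Substituting: TS = 298.3200 / (19.1890 * 1.3050)
Result: 11.9130 N/mm^2


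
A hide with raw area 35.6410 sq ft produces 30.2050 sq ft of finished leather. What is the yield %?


Formula: Yield = finished / raw * 100
Substituting: Yield = 30.2050 / 35.6410 * 100
Result: 84.7479 %


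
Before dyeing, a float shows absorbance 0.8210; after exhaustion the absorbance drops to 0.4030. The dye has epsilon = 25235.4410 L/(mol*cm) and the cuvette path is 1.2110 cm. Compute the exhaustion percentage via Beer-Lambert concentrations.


c_initial = A_i / (epsilon * l) = 0.8210 / (25235.4410 * 1.2110) = 2.6865e-05 mol/L
c_final = A_f / (epsilon * l) = 0.4030 / (25235.4410 * 1.2110) = 1.3187e-05 mol/L
Exhaustion = (c_initial - c_final) / c_initial * 100 = (2.6865e-05 - 1.3187e-05) / 2.6865e-05 * 100 = 50.9135 %


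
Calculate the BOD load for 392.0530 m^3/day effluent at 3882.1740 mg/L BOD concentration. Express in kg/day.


Formula: BOD_load = volume * conc / 1000
Substituting: BOD_load = 392.0530 * 3882.1740 / 1000
Result: 1522.0180 kg/day


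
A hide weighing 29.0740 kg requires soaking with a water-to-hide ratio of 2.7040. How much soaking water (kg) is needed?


Formula: Water = hide_weight * ratio
Substituting: Water = 29.0740 * 2.7040
Result: 78.6161 kg


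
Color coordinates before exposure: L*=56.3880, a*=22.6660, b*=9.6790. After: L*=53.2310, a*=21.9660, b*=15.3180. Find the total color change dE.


dL = -3.1570, da = -0.7000, db = 5.6390
dE = sqrt((-3.1570)^2 + (-0.7000)^2 + 5.6390^2) = 6.5004


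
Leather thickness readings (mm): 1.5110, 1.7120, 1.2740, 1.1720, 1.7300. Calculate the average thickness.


Formula: Average = sum / n
Substituting: Average = 7.3990 / 5
Result: 1.4798 mm


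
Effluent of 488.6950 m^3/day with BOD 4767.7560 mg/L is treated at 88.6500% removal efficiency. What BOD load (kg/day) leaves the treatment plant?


Load_in = volume * conc / 1000 = 488.6950 * 4767.7560 / 1000 = 2329.9785 kg/day
Removed = Load_in * eff / 100 = 2329.9785 * 88.6500 / 100 = 2065.5260 kg/day
Load_out = Load_in - Removed = 2329.9785 - 2065.5260 = 264.4526 kg/day


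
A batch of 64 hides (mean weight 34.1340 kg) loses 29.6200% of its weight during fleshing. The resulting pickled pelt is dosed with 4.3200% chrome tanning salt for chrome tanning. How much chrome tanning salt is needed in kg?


Total_raw = N * avg_wt = 64 * 34.1340 = 2184.5760 kg
Substrate = Total_raw * (1 - loss/100) = 2184.5760 * (1 - 29.6200/100) = 1537.5046 kg
Chrome = Substrate * pct / 100 = 1537.5046 * 4.3200 / 100 = 66.4202 kg


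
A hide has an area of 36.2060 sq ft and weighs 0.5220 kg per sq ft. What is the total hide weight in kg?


Formula: Weight = area * weight_per_sqft
Substituting: Weight = 36.2060 * 0.5220
Result: 18.8995 kg
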